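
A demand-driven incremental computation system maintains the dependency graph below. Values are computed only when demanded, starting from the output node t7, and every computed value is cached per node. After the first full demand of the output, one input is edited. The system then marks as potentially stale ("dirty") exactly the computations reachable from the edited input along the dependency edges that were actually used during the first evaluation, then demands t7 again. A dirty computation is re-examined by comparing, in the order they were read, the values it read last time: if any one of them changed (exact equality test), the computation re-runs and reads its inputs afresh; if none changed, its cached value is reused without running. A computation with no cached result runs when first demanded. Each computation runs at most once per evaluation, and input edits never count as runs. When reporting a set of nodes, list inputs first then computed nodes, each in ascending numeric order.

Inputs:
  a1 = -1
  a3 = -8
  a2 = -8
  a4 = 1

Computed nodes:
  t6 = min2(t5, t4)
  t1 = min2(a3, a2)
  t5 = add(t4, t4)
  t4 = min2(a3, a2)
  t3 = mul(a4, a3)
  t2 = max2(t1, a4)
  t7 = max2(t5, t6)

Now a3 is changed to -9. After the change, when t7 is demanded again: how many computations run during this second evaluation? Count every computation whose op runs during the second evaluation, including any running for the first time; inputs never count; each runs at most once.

First evaluation (everything demanded from the output):
  t4 = min2(-8, -8) = -8
  t5 = add(-8, -8) = -16
  t6 = min2(-16, -8) = -16
  t7 = max2(-16, -16) = -16

Propagation after the edit:
  t4: runs — a3 -8->-9; result -9.
  t5: runs — t4 -8->-9; t4 -8->-9; result -18.
  t6: runs — t5 -16->-18; t4 -8->-9; result -18.
  t7: runs — t5 -16->-18; t6 -16->-18; result -18.

Computations that run: t4, t5, t6, t7 — 4 in total.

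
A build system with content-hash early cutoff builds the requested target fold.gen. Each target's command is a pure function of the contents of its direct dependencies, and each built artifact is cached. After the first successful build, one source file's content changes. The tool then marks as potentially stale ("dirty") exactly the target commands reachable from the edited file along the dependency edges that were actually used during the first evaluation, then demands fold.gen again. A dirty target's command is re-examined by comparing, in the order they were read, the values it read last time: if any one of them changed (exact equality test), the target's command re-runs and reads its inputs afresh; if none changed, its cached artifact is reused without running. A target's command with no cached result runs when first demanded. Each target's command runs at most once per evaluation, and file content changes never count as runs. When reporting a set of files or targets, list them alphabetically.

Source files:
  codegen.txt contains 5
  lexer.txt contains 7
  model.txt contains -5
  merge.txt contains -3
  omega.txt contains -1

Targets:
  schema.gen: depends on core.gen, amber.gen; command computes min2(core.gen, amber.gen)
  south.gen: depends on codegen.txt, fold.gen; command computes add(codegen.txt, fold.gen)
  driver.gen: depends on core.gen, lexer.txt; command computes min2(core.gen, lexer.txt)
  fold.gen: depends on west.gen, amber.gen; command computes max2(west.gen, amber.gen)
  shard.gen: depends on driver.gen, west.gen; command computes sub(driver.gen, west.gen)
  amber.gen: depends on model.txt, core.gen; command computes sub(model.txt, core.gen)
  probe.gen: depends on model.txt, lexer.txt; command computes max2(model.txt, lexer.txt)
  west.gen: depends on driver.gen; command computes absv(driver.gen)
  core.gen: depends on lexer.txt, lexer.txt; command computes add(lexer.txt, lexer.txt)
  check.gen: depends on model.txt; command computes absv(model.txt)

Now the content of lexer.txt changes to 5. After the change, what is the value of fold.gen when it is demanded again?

First evaluation (everything demanded from the output):
  core.gen = add(7, 7) = 14
  amber.gen = sub(-5, 14) = -19
  driver.gen = min2(14, 7) = 7
  west.gen = absv(7) = 7
  fold.gen = max2(7, -19) = 7

Propagation after the edit:
  core.gen: runs — lexer.txt 7->5; lexer.txt 7->5; result 10.
  amber.gen: runs — core.gen 14->10; result -15.
  driver.gen: runs — core.gen 14->10; lexer.txt 7->5; result 5.
  west.gen: runs — driver.gen 7->5; result 5.
  fold.gen: runs — west.gen 7->5; amber.gen -19->-15; result 5.

New value of fold.gen: 5.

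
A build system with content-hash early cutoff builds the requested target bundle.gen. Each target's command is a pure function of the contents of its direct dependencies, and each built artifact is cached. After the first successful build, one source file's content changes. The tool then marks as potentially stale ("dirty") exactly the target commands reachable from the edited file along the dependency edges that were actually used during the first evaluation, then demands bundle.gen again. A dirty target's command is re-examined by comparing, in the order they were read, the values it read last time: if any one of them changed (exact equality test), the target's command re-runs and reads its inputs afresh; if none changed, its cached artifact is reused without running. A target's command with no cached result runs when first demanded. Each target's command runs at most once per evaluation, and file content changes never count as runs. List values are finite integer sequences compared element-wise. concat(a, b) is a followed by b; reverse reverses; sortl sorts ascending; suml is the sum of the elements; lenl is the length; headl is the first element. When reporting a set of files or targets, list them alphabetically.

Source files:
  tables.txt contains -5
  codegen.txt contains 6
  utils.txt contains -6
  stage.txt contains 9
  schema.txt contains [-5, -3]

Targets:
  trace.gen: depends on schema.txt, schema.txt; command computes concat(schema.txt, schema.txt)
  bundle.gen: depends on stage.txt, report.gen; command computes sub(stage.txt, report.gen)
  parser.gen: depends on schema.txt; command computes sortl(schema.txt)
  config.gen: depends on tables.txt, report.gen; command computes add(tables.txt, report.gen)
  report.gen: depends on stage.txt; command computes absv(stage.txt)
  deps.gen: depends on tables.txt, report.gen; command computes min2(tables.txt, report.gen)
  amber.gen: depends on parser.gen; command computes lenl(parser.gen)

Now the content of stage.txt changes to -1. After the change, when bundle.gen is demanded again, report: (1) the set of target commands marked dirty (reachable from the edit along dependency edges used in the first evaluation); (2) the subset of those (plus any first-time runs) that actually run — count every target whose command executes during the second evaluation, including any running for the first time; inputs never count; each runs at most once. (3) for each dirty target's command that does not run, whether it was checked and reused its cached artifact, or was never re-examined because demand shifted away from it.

Marked dirty: bundle.gen, report.gen.
Target commands that run: bundle.gen, report.gen — 2 in total.
Every dirty target's command ran.

First evaluation (everything demanded from the output):
  report.gen = absv(9) = 9
  bundle.gen = sub(9, 9) = 0

Propagation after the edit:
  report.gen: runs — stage.txt 9->-1; result 1.
  bundle.gen: runs — stage.txt 9->-1; report.gen 9->1; result -2.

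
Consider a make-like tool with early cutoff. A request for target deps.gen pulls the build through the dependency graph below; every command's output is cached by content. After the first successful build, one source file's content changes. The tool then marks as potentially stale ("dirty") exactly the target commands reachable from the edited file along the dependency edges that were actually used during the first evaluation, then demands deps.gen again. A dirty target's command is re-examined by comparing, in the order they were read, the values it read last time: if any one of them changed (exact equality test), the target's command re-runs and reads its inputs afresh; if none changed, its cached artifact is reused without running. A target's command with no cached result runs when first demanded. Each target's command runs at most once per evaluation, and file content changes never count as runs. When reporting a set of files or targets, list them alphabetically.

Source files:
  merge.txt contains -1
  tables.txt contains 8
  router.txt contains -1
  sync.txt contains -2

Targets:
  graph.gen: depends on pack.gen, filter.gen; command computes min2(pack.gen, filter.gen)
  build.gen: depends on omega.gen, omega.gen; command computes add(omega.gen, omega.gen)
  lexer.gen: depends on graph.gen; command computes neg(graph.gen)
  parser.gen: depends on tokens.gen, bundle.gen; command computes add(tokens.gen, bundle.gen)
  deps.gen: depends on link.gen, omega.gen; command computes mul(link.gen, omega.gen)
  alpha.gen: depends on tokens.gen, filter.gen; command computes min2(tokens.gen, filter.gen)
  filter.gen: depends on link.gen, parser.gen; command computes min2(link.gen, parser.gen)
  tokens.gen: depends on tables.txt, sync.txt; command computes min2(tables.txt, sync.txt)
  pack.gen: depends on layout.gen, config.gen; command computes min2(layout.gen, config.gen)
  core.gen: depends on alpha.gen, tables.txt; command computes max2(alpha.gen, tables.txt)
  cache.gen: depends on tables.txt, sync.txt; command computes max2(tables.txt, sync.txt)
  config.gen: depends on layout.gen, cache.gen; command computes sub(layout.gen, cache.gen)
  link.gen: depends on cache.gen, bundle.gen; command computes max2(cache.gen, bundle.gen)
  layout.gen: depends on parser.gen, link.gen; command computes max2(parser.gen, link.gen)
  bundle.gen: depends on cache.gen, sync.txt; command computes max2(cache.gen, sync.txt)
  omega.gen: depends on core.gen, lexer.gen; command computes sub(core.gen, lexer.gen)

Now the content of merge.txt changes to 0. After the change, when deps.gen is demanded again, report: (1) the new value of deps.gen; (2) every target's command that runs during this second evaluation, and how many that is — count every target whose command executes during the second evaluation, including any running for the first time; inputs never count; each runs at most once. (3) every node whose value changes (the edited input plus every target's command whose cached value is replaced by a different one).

Demanding deps.gen again yields 64.
0 target commands run: none.
The nodes whose values change: merge.txt.
Note the shortcut — nothing in the graph depends on merge.txt at all, so no recomputation happens.

First demand of the output computes:
  cache.gen = max2(8, -2) = 8
  bundle.gen = max2(8, -2) = 8
  link.gen = max2(8, 8) = 8
  tokens.gen = min2(8, -2) = -2
  parser.gen = add(-2, 8) = 6
  filter.gen = min2(8, 6) = 6
  alpha.gen = min2(-2, 6) = -2
  core.gen = max2(-2, 8) = 8
  layout.gen = max2(6, 8) = 8
  config.gen = sub(8, 8) = 0
  pack.gen = min2(8, 0) = 0
  graph.gen = min2(0, 6) = 0
  lexer.gen = neg(0) = 0
  omega.gen = sub(8, 0) = 8
  deps.gen = mul(8, 8) = 64

After the edit, cleaning proceeds:
  no node depends on merge.txt at all; the second demand re-runs nothing.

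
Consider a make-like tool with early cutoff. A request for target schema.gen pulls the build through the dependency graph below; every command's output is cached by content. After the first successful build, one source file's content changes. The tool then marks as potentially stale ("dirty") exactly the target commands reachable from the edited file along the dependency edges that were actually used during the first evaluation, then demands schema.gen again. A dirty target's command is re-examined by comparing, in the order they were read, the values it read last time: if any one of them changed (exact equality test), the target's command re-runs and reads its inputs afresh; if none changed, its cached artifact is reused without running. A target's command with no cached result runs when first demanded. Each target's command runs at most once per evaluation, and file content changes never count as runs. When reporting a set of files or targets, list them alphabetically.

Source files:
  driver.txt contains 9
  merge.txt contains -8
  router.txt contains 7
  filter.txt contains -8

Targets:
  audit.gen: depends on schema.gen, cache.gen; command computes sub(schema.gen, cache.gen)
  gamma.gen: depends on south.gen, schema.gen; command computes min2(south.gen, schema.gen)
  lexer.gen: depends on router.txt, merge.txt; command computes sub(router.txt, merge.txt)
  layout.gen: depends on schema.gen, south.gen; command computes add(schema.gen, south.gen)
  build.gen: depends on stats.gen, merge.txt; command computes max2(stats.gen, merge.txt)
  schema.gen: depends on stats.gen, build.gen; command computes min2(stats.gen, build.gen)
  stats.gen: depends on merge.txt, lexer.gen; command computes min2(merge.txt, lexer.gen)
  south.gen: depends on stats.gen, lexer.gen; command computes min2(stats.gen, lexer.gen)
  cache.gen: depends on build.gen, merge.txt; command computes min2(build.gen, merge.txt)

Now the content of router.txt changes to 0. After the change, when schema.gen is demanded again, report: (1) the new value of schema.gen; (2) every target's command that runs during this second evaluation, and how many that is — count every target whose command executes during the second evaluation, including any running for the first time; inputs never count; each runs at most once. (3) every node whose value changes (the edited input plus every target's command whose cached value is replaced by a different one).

First demand of the output computes:
  lexer.gen = sub(7, -8) = 15
  stats.gen = min2(-8, 15) = -8
  build.gen = max2(-8, -8) = -8
  schema.gen = min2(-8, -8) = -8

After the edit, cleaning proceeds:
  lexer.gen: a read changed (router.txt 7->0) — executes, giving 8.
  stats.gen: a read changed (lexer.gen 15->8) — executes, giving -8 — identical to its old value.
  build.gen: dirty, but its reads are unchanged (stats.gen unchanged, merge.txt unchanged); cached -8 stands.
  schema.gen: dirty, but its reads are unchanged (stats.gen unchanged, build.gen unchanged); cached -8 stands.

Note the absorption at stats.gen: it re-runs yet its value is the same, leaving the output's value untouched.

Demanding schema.gen again yields -8.
2 target commands run: lexer.gen, stats.gen.
The nodes whose values change: lexer.gen, router.txt.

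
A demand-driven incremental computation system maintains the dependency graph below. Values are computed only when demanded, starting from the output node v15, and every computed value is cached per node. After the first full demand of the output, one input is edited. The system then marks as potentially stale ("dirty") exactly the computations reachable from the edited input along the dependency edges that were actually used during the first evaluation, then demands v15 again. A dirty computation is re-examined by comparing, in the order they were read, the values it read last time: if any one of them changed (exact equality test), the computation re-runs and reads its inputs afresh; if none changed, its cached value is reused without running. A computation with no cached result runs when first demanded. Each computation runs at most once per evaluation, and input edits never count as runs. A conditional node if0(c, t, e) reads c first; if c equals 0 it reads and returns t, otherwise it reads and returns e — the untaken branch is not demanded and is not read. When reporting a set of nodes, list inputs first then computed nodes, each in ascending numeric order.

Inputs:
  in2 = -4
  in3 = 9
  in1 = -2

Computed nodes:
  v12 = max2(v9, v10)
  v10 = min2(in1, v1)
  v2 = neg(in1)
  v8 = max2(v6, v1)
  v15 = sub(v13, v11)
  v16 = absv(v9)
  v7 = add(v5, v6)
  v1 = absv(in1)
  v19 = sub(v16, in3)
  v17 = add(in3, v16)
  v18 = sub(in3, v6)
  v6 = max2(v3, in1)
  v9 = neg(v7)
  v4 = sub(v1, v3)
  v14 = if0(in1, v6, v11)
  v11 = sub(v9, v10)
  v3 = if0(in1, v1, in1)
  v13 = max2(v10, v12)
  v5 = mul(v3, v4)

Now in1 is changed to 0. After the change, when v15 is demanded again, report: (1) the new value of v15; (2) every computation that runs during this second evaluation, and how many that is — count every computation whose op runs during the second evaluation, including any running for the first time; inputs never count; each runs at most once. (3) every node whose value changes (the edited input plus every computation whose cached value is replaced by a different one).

First evaluation (everything demanded from the output):
  v1 = absv(-2) = 2
  v3 = if0(in1=-2 -> else branch in1) = -2
  v4 = sub(2, -2) = 4
  v5 = mul(-2, 4) = -8
  v6 = max2(-2, -2) = -2
  v7 = add(-8, -2) = -10
  v9 = neg(-10) = 10
  v10 = min2(-2, 2) = -2
  v11 = sub(10, -2) = 12
  v12 = max2(10, -2) = 10
  v13 = max2(-2, 10) = 10
  v15 = sub(10, 12) = -2

Propagation after the edit:
  v1: runs — in1 -2->0; result 0.
  v3: runs — in1 -2->0; in1 -2->0; result 0.
  v4: runs — v1 2->0; v3 -2->0; result 0.
  v5: runs — v3 -2->0; v4 4->0; result 0.
  v6: runs — v3 -2->0; in1 -2->0; result 0.
  v7: runs — v5 -8->0; v6 -2->0; result 0.
  v9: runs — v7 -10->0; result 0.
  v10: runs — in1 -2->0; v1 2->0; result 0.
  v11: runs — v9 10->0; v10 -2->0; result 0.
  v12: runs — v9 10->0; v10 -2->0; result 0.
  v13: runs — v10 -2->0; v12 10->0; result 0.
  v15: runs — v13 10->0; v11 12->0; result 0.

New value of v15: 0.
Computations that run: v1, v3, v4, v5, v6, v7, v9, v10, v11, v12, v13, v15 — 12 in total.
Values that change: in1, v1, v3, v4, v5, v6, v7, v9, v10, v11, v12, v13, v15.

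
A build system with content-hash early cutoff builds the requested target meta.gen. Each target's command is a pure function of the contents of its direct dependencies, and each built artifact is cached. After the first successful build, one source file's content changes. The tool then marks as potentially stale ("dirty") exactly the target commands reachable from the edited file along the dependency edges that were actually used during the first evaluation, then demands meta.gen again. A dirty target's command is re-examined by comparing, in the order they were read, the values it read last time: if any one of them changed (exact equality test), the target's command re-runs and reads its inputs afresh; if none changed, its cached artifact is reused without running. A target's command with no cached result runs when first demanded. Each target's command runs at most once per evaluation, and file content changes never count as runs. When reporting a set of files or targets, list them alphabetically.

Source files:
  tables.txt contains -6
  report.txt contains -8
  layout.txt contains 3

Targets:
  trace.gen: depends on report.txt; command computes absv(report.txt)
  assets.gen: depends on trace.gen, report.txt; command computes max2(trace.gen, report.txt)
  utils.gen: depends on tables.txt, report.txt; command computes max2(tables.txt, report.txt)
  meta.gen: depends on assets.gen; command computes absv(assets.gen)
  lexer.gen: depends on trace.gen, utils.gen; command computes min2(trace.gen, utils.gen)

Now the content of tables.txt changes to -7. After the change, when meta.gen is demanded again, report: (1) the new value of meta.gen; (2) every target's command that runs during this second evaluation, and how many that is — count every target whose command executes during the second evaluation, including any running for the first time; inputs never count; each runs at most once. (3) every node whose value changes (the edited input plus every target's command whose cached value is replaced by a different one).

First evaluation (everything demanded from the output):
  trace.gen = absv(-8) = 8
  assets.gen = max2(8, -8) = 8
  meta.gen = absv(8) = 8

Propagation after the edit:
  tables.txt feeds no computation that the output demands — nothing is marked dirty and nothing runs.

Key observation: tables.txt is never demanded by the output, so the edit triggers no recomputation at all.

New value of meta.gen: 8.
Target commands that run: none — 0 in total.
Values that change: tables.txt.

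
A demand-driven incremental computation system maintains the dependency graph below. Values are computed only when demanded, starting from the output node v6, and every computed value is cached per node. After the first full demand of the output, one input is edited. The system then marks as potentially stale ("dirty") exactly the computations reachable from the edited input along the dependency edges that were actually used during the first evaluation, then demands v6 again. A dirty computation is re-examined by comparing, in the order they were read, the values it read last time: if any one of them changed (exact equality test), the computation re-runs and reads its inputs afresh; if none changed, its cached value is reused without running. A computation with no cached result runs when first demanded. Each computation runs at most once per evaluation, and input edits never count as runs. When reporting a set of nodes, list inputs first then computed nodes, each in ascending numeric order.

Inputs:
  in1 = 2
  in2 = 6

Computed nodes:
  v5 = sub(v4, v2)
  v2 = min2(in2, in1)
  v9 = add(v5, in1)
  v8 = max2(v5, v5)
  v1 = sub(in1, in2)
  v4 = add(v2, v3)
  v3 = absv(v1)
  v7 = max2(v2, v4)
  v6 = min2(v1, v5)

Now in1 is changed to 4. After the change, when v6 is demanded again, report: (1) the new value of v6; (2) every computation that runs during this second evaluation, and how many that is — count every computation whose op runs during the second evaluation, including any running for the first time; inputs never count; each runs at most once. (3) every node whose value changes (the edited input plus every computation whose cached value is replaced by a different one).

New value of v6: -2.
Computations that run: v1, v2, v3, v4, v5, v6 — 6 in total.
Values that change: in1, v1, v2, v3, v5, v6.

First evaluation (everything demanded from the output):
  v1 = sub(2, 6) = -4
  v2 = min2(6, 2) = 2
  v3 = absv(-4) = 4
  v4 = add(2, 4) = 6
  v5 = sub(6, 2) = 4
  v6 = min2(-4, 4) = -4

Propagation after the edit:
  v1: runs — in1 2->4; result -2.
  v2: runs — in1 2->4; result 4.
  v3: runs — v1 -4->-2; result 2.
  v4: runs — v2 2->4; v3 4->2; result 6 (same value as before).
  v5: runs — v2 2->4; result 2.
  v6: runs — v1 -4->-2; v5 4->2; result -2.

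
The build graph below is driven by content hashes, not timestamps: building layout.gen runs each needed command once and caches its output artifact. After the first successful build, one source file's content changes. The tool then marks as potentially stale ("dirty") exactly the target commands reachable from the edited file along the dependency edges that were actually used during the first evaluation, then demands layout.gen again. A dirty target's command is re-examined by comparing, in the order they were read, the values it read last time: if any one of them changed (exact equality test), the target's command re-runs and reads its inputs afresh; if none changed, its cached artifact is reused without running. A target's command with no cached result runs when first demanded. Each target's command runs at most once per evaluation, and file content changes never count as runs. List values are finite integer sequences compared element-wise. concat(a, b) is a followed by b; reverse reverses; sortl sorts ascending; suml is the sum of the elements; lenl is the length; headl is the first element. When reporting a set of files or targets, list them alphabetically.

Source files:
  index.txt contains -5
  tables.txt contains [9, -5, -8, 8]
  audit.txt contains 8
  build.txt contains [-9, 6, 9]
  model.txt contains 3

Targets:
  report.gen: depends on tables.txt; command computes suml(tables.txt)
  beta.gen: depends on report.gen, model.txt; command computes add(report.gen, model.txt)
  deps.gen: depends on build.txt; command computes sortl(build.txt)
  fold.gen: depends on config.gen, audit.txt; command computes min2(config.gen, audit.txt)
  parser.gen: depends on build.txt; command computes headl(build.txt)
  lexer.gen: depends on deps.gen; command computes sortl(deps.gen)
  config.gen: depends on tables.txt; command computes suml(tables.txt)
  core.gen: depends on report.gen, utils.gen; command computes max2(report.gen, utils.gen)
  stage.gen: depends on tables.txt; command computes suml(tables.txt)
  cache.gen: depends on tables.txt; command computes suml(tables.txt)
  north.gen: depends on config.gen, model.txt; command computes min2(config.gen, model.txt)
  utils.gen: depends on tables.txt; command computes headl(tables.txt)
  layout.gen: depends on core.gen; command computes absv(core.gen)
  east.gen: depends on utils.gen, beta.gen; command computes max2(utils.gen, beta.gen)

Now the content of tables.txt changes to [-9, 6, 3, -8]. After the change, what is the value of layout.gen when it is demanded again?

Initial pass — values computed on the first demand:
  report.gen = suml([9, -5, -8, 8]) = 4
  utils.gen = headl([9, -5, -8, 8]) = 9
  core.gen = max2(4, 9) = 9
  layout.gen = absv(9) = 9

Second demand — change propagation:
  report.gen: re-runs because tables.txt [9, -5, -8, 8]->[-9, 6, 3, -8]; new result -8.
  utils.gen: re-runs because tables.txt [9, -5, -8, 8]->[-9, 6, 3, -8]; new result -9.
  core.gen: re-runs because report.gen 4->-8; utils.gen 9->-9; new result -8.
  layout.gen: re-runs because core.gen 9->-8; new result 8.

layout.gen now evaluates to 8.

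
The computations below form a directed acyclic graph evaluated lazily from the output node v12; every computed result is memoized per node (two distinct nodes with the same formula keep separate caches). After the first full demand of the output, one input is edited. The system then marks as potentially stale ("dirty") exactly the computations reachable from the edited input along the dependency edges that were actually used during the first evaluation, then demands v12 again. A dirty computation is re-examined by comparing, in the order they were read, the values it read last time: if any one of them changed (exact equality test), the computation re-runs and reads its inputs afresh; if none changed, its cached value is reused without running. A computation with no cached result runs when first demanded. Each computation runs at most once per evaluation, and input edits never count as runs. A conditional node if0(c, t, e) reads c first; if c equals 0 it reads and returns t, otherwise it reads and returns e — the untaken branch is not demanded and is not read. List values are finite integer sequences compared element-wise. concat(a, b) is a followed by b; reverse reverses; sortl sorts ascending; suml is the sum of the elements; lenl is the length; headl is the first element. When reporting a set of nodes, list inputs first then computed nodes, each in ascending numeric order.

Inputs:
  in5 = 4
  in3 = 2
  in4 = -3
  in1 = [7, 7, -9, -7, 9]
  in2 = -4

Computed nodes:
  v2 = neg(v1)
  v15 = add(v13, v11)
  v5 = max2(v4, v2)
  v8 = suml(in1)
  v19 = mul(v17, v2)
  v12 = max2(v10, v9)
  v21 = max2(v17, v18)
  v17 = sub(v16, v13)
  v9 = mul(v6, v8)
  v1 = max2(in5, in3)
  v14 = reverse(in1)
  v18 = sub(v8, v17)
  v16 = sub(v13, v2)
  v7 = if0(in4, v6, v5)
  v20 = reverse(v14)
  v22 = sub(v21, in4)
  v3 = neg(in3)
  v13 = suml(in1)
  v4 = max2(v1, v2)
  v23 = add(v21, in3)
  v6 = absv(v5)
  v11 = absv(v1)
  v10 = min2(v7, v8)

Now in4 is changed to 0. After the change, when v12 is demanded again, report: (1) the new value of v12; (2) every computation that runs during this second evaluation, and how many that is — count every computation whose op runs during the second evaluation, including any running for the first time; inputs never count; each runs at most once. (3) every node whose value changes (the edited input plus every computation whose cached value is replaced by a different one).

First demand of the output computes:
  v1 = max2(4, 2) = 4
  v2 = neg(4) = -4
  v4 = max2(4, -4) = 4
  v5 = max2(4, -4) = 4
  v6 = absv(4) = 4
  v7 = if0(in4=-3 -> else branch v5) = 4
  v8 = suml([7, 7, -9, -7, 9]) = 7
  v9 = mul(4, 7) = 28
  v10 = min2(4, 7) = 4
  v12 = max2(4, 28) = 28

After the edit, cleaning proceeds:
  v7: a read changed (in4 -3->0) — executes, giving 4 — identical to its old value.
  v10: dirty, but its reads are unchanged (v7 unchanged, v8 unchanged); cached 4 stands.
  v12: dirty, but its reads are unchanged (v10 unchanged, v9 unchanged); cached 28 stands.

Note the absorption at v7: it re-runs yet its value is the same, leaving the output's value untouched.

Demanding v12 again yields 28.
1 computations run: v7.
The nodes whose values change: in4.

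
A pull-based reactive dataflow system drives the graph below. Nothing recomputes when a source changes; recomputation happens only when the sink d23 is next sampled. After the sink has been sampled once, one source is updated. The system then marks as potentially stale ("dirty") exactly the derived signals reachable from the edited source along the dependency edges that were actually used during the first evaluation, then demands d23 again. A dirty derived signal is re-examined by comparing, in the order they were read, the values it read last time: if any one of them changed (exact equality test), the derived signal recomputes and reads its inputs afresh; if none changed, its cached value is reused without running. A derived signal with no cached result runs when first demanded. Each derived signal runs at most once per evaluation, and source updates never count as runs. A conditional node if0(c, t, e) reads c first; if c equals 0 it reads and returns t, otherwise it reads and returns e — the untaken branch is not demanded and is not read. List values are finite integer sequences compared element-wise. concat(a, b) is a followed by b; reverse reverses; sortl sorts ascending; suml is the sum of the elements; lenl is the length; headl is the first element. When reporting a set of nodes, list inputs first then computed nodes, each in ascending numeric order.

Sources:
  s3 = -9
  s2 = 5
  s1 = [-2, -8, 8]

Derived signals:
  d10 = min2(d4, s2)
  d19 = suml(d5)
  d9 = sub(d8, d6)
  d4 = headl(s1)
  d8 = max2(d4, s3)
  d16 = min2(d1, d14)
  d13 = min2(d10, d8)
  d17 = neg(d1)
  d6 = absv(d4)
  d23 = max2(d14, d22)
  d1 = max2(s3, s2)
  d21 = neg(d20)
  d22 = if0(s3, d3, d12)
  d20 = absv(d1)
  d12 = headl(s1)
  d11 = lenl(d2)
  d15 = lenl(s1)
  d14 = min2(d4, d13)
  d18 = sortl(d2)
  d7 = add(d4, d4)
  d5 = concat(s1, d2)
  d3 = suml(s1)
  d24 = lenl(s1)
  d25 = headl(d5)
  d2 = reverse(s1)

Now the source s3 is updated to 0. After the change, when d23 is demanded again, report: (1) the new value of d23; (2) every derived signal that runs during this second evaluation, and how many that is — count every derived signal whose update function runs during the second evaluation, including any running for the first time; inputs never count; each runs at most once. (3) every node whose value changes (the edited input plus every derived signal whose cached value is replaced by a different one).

New value of d23: -2.
Derived signals that run: d3, d8, d13, d22 — 4 in total.
Values that change: s3, d8.
Key observation: a condition flipped, so demand reaches new nodes — d3 runs for the first time.

First evaluation (everything demanded from the output):
  d4 = headl([-2, -8, 8]) = -2
  d8 = max2(-2, -9) = -2
  d10 = min2(-2, 5) = -2
  d12 = headl([-2, -8, 8]) = -2
  d13 = min2(-2, -2) = -2
  d14 = min2(-2, -2) = -2
  d22 = if0(s3=-9 -> else branch d12) = -2
  d23 = max2(-2, -2) = -2

Propagation after the edit:
  d3: demanded for the first time — runs, produces -2.
  d8: runs — s3 -9->0; result 0.
  d13: runs — d8 -2->0; result -2 (same value as before).
  d14: checked — values it read are unchanged (d4 unchanged, d13 unchanged); reused cached -2 without running.
  d22: runs — s3 -9->0; result -2 (same value as before).
  d23: checked — values it read are unchanged (d14 unchanged, d22 unchanged); reused cached -2 without running.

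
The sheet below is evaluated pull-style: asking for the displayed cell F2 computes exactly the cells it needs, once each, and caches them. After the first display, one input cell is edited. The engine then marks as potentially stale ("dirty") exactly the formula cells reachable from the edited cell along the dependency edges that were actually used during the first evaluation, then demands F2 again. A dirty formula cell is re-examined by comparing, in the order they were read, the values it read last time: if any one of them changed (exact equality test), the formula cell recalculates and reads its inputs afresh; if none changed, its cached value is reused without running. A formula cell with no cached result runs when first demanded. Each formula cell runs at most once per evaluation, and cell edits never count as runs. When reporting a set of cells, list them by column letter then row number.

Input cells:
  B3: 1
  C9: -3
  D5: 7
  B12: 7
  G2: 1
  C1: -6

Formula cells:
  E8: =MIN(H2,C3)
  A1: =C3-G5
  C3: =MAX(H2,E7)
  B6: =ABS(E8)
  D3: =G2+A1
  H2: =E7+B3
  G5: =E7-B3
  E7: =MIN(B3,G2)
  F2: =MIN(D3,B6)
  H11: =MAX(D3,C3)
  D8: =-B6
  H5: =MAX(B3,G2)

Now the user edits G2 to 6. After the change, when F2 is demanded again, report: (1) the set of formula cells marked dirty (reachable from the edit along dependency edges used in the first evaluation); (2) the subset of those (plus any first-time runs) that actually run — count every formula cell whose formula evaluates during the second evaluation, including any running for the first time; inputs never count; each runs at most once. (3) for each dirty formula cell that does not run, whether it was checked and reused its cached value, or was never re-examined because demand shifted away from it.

The edit dirties: A1, B6, C3, D3, E7, E8, F2, G5, H2.
3 formula cells run: D3, E7, F2.
Cache hits after checking: A1, B6, C3, E8, G5, H2.
Note where the cutoff bites: H2 is checked, finds nothing changed, and keeps its cache.

First demand of the output computes:
  E7 = MIN(1, 1) = 1
  G5 = 1 - 1 = 0
  H2 = 1 + 1 = 2
  C3 = MAX(2, 1) = 2
  A1 = 2 - 0 = 2
  D3 = 1 + 2 = 3
  E8 = MIN(2, 2) = 2
  B6 = ABS(2) = 2
  F2 = MIN(3, 2) = 2

After the edit, cleaning proceeds:
  E7: a read changed (G2 1->6) — executes, giving 1 — identical to its old value.
  G5: dirty, but its reads are unchanged (E7 unchanged, B3 unchanged); cached 0 stands.
  H2: dirty, but its reads are unchanged (E7 unchanged, B3 unchanged); cached 2 stands.
  C3: dirty, but its reads are unchanged (H2 unchanged, E7 unchanged); cached 2 stands.
  A1: dirty, but its reads are unchanged (C3 unchanged, G5 unchanged); cached 2 stands.
  D3: a read changed (G2 1->6) — executes, giving 8.
  E8: dirty, but its reads are unchanged (H2 unchanged, C3 unchanged); cached 2 stands.
  B6: dirty, but its reads are unchanged (E8 unchanged); cached 2 stands.
  F2: a read changed (D3 3->8) — executes, giving 2 — identical to its old value.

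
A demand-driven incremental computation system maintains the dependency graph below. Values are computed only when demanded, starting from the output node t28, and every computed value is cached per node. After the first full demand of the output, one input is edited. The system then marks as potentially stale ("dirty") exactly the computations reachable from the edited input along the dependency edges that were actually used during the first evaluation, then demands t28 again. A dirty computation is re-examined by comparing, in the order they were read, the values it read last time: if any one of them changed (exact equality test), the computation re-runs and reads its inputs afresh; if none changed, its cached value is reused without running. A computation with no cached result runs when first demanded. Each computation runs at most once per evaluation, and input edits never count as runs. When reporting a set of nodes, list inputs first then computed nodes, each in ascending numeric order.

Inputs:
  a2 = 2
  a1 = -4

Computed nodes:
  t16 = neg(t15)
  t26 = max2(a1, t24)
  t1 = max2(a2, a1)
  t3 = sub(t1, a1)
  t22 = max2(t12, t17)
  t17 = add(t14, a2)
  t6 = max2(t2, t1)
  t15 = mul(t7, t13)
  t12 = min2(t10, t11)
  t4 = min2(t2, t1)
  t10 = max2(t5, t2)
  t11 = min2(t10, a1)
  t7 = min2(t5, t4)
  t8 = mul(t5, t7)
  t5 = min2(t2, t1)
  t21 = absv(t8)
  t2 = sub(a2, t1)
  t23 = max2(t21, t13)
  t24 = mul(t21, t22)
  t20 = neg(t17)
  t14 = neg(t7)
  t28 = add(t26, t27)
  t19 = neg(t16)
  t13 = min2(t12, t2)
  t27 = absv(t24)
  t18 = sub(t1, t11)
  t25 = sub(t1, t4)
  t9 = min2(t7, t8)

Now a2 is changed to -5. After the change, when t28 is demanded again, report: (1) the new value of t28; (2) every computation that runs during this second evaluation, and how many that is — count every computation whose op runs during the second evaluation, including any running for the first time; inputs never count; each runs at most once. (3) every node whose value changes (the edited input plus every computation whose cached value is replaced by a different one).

New value of t28: 12.
Computations that run: t1, t2, t4, t5, t7, t8, t10, t11, t12, t14, t17, t21, t22, t24, t26, t27, t28 — 17 in total.
Values that change: a2, t1, t2, t4, t5, t7, t8, t10, t14, t17, t21, t22, t24, t26, t27, t28.

First evaluation (everything demanded from the output):
  t1 = max2(2, -4) = 2
  t2 = sub(2, 2) = 0
  t4 = min2(0, 2) = 0
  t5 = min2(0, 2) = 0
  t7 = min2(0, 0) = 0
  t8 = mul(0, 0) = 0
  t10 = max2(0, 0) = 0
  t11 = min2(0, -4) = -4
  t12 = min2(0, -4) = -4
  t14 = neg(0) = 0
  t17 = add(0, 2) = 2
  t21 = absv(0) = 0
  t22 = max2(-4, 2) = 2
  t24 = mul(0, 2) = 0
  t26 = max2(-4, 0) = 0
  t27 = absv(0) = 0
  t28 = add(0, 0) = 0

Propagation after the edit:
  t1: runs — a2 2->-5; result -4.
  t2: runs — a2 2->-5; t1 2->-4; result -1.
  t4: runs — t2 0->-1; t1 2->-4; result -4.
  t5: runs — t2 0->-1; t1 2->-4; result -4.
  t7: runs — t5 0->-4; t4 0->-4; result -4.
  t8: runs — t5 0->-4; t7 0->-4; result 16.
  t10: runs — t5 0->-4; t2 0->-1; result -1.
  t11: runs — t10 0->-1; result -4 (same value as before).
  t12: runs — t10 0->-1; result -4 (same value as before).
  t14: runs — t7 0->-4; result 4.
  t17: runs — t14 0->4; a2 2->-5; result -1.
  t21: runs — t8 0->16; result 16.
  t22: runs — t17 2->-1; result -1.
  t24: runs — t21 0->16; t22 2->-1; result -16.
  t26: runs — t24 0->-16; result -4.
  t27: runs — t24 0->-16; result 16.
  t28: runs — t26 0->-4; t27 0->16; result 12.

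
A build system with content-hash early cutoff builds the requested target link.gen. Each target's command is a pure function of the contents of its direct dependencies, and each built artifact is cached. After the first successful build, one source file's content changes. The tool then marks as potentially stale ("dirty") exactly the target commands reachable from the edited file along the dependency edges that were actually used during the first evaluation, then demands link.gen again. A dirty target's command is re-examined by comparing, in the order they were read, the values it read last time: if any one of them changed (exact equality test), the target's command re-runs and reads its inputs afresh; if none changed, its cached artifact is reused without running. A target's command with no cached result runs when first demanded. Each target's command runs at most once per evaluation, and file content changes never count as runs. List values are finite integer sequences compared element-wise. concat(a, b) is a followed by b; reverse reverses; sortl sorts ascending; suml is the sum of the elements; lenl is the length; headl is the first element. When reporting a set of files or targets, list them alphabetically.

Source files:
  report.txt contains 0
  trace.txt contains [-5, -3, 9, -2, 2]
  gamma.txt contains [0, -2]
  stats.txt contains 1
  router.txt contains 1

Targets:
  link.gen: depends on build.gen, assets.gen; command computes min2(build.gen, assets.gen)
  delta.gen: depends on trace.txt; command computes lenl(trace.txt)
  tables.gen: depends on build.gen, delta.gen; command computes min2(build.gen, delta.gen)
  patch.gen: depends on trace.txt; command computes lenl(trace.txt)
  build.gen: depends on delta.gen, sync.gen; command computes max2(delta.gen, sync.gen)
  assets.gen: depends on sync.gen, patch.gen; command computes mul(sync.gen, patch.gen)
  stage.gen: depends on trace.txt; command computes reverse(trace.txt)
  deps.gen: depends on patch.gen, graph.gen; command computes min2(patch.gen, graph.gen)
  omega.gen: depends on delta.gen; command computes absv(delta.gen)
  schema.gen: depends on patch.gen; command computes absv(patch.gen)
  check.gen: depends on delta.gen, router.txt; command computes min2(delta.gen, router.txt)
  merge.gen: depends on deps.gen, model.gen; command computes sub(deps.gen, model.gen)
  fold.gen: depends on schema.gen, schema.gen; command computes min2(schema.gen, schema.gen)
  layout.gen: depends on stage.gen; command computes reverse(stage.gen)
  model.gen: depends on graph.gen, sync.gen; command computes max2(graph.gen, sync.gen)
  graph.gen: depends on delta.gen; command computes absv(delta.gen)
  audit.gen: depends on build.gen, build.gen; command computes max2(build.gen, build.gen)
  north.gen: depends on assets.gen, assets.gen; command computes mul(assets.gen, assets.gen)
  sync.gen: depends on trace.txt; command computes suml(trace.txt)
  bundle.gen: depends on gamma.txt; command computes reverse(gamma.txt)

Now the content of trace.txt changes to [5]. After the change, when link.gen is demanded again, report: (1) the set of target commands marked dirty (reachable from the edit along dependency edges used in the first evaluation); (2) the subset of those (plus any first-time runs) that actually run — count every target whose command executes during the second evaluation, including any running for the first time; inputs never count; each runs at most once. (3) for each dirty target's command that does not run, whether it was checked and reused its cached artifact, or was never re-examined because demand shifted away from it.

Marked dirty: assets.gen, build.gen, delta.gen, link.gen, patch.gen, sync.gen.
Target commands that run: assets.gen, build.gen, delta.gen, patch.gen, sync.gen — 5 in total.
Checked but reused from cache: link.gen.
Key observation: the cutoff stops propagation at link.gen — its inputs' values are unchanged, so it reuses its cache.

First evaluation (everything demanded from the output):
  delta.gen = lenl([-5, -3, 9, -2, 2]) = 5
  patch.gen = lenl([-5, -3, 9, -2, 2]) = 5
  sync.gen = suml([-5, -3, 9, -2, 2]) = 1
  assets.gen = mul(1, 5) = 5
  build.gen = max2(5, 1) = 5
  link.gen = min2(5, 5) = 5

Propagation after the edit:
  delta.gen: runs — trace.txt [-5, -3, 9, -2, 2]->[5]; result 1.
  patch.gen: runs — trace.txt [-5, -3, 9, -2, 2]->[5]; result 1.
  sync.gen: runs — trace.txt [-5, -3, 9, -2, 2]->[5]; result 5.
  assets.gen: runs — sync.gen 1->5; patch.gen 5->1; result 5 (same value as before).
  build.gen: runs — delta.gen 5->1; sync.gen 1->5; result 5 (same value as before).
  link.gen: checked — values it read are unchanged (build.gen unchanged, assets.gen unchanged); reused cached 5 without running.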